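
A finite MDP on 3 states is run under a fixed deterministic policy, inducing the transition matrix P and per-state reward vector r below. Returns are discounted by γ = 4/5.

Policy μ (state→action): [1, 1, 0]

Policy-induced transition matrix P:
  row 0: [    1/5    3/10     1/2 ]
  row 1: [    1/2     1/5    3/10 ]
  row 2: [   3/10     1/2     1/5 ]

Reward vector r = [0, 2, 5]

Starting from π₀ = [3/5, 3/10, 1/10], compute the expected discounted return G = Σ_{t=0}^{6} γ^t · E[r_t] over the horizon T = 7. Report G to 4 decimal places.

t=0: π = [0.6000, 0.3000, 0.1000], E[r] = 1.1000, γ^t·E[r] = 1.100000, running G = 1.100000
t=1: π = [0.3000, 0.2900, 0.4100], E[r] = 2.6300, γ^t·E[r] = 2.104000, running G = 3.204000
t=2: π = [0.3280, 0.3530, 0.3190], E[r] = 2.3010, γ^t·E[r] = 1.472640, running G = 4.676640
t=3: π = [0.3378, 0.3285, 0.3337], E[r] = 2.3255, γ^t·E[r] = 1.190656, running G = 5.867296
t=4: π = [0.3319, 0.3339, 0.3342], E[r] = 2.3387, γ^t·E[r] = 0.957944, running G = 6.825240
t=5: π = [0.3336, 0.3334, 0.3330], E[r] = 2.3317, γ^t·E[r] = 0.764059, running G = 7.589299
t=6: π = [0.3333, 0.3332, 0.3334], E[r] = 2.3336, γ^t·E[r] = 0.611739, running G = 8.201038

G = 8.2010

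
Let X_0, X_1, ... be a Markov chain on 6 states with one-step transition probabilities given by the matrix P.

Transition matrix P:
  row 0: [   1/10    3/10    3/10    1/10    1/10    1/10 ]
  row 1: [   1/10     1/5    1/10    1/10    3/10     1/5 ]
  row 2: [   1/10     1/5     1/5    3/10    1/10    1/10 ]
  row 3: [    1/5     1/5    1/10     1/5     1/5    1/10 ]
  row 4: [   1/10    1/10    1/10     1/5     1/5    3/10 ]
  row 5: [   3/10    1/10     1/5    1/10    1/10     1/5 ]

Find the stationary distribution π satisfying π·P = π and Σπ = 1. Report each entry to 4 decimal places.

π = [0.1504, 0.1812, 0.1633, 0.1663, 0.1698, 0.1690]

Balance equations π_j = Σ_i π_i·P[i][j]:
  π_0 = 1/10·π_0 + 1/10·π_1 + 1/10·π_2 + 1/5·π_3 + 1/10·π_4 + 3/10·π_5
  π_1 = 3/10·π_0 + 1/5·π_1 + 1/5·π_2 + 1/5·π_3 + 1/10·π_4 + 1/10·π_5
  π_2 = 3/10·π_0 + 1/10·π_1 + 1/5·π_2 + 1/10·π_3 + 1/10·π_4 + 1/5·π_5
  π_3 = 1/10·π_0 + 1/10·π_1 + 3/10·π_2 + 1/5·π_3 + 1/5·π_4 + 1/10·π_5
  π_4 = 1/10·π_0 + 3/10·π_1 + 1/10·π_2 + 1/5·π_3 + 1/5·π_4 + 1/10·π_5
  normalize: π_0 + π_1 + π_2 + π_3 + π_4 + π_5 = 1
Solving the linear system gives exactly π = [7165/47632, 8629/47632, 7779/47632, 495/2977, 4045/23816, 8049/47632].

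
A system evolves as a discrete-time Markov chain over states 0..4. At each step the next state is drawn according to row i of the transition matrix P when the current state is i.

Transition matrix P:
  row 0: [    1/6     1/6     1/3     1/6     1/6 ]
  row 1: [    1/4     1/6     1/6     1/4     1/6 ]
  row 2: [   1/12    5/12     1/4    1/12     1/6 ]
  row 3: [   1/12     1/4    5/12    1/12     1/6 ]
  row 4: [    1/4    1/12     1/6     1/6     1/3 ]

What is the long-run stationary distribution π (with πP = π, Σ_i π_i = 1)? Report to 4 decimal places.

Balance equations π_j = Σ_i π_i·P[i][j]:
  π_0 = 1/6·π_0 + 1/4·π_1 + 1/12·π_2 + 1/12·π_3 + 1/4·π_4
  π_1 = 1/6·π_0 + 1/6·π_1 + 5/12·π_2 + 1/4·π_3 + 1/12·π_4
  π_2 = 1/3·π_0 + 1/6·π_1 + 1/4·π_2 + 5/12·π_3 + 1/6·π_4
  π_3 = 1/6·π_0 + 1/4·π_1 + 1/12·π_2 + 1/12·π_3 + 1/6·π_4
  normalize: π_0 + π_1 + π_2 + π_3 + π_4 = 1
Solving the linear system gives exactly π = [442/2625, 1187/5250, 533/2100, 531/3500, 1/5].

π = [0.1684, 0.2261, 0.2538, 0.1517, 0.2000]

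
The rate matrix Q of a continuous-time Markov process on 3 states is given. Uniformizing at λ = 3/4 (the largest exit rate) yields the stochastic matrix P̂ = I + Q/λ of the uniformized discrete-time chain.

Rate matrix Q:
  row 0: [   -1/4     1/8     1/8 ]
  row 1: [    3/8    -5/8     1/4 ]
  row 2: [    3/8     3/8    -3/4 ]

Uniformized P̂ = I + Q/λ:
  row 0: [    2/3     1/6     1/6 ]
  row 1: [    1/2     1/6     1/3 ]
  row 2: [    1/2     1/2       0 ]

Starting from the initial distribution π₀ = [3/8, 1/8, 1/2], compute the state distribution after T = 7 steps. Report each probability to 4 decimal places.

t=0: π = [0.3750, 0.1250, 0.5000]
t=1: π = [0.5625, 0.3333, 0.1042]
t=2: π = [0.5938, 0.2014, 0.2049]
t=3: π = [0.5990, 0.2350, 0.1661]
t=4: π = [0.5998, 0.2220, 0.1781]
t=5: π = [0.6000, 0.2260, 0.1740]
t=6: π = [0.6000, 0.2247, 0.1753]
t=7: π = [0.6000, 0.2251, 0.1749]

π = [0.6000, 0.2251, 0.1749]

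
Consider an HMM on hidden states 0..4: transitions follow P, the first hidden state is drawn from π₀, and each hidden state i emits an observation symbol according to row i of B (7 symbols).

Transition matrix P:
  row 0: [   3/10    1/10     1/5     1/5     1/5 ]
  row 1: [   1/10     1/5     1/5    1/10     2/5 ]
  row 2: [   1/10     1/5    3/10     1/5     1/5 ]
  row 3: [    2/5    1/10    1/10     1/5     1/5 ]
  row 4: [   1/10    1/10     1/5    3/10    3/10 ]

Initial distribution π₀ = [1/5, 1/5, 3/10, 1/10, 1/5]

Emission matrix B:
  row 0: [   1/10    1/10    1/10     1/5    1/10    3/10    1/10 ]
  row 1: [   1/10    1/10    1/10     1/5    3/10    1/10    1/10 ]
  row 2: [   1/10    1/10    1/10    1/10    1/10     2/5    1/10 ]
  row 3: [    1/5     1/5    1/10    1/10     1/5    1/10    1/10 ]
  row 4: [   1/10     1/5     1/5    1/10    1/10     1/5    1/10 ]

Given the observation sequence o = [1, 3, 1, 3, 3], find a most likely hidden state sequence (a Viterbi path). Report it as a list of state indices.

t=0: δ = [2.000e-02, 2.000e-02, 3.000e-02, 2.000e-02, 4.000e-02]  (obs o_0=1)
t=1: δ = [1.600e-03, 1.200e-03, 9.000e-04, 1.200e-03, 1.200e-03]  ψ = [3, 2, 2, 4, 4]  (obs o_1=3)
t=2: δ = [4.800e-05, 2.400e-05, 3.200e-05, 7.200e-05, 9.600e-05]  ψ = [0, 1, 0, 4, 1]  (obs o_2=1)
t=3: δ = [5.760e-06, 1.920e-06, 1.920e-06, 2.880e-06, 2.880e-06]  ψ = [3, 4, 4, 4, 4]  (obs o_3=3)
t=4: δ = [3.456e-07, 1.152e-07, 1.152e-07, 1.152e-07, 1.152e-07]  ψ = [0, 0, 0, 0, 0]  (obs o_4=3)
backtrack: best end state = 0; path = [4, 4, 3, 0, 0]

path = [4, 4, 3, 0, 0]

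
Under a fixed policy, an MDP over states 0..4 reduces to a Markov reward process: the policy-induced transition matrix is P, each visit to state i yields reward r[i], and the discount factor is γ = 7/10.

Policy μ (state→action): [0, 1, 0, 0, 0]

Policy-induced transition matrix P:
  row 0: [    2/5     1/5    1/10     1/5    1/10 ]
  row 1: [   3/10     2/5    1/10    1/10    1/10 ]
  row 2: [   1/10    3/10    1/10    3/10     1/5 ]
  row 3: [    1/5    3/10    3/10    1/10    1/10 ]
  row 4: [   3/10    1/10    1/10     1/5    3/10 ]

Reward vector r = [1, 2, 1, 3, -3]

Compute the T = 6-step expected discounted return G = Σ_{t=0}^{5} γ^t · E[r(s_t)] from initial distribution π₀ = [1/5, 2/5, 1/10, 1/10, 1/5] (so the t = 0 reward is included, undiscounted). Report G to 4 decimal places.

G = 2.7910

t=0: π = [0.2000, 0.4000, 0.1000, 0.1000, 0.2000], E[r] = 0.8000, γ^t·E[r] = 0.800000, running G = 0.800000
t=1: π = [0.2900, 0.2800, 0.1200, 0.1600, 0.1500], E[r] = 1.0000, γ^t·E[r] = 0.700000, running G = 1.500000
t=2: π = [0.2890, 0.2690, 0.1320, 0.1680, 0.1420], E[r] = 1.0370, γ^t·E[r] = 0.508130, running G = 2.008130
t=3: π = [0.2857, 0.2696, 0.1336, 0.1695, 0.1416], E[r] = 1.0422, γ^t·E[r] = 0.357475, running G = 2.365605
t=4: π = [0.2849, 0.2701, 0.1339, 0.1695, 0.1417], E[r] = 1.0423, γ^t·E[r] = 0.250244, running G = 2.615849
t=5: π = [0.2848, 0.2702, 0.1339, 0.1694, 0.1417], E[r] = 1.0422, γ^t·E[r] = 0.175155, running G = 2.791003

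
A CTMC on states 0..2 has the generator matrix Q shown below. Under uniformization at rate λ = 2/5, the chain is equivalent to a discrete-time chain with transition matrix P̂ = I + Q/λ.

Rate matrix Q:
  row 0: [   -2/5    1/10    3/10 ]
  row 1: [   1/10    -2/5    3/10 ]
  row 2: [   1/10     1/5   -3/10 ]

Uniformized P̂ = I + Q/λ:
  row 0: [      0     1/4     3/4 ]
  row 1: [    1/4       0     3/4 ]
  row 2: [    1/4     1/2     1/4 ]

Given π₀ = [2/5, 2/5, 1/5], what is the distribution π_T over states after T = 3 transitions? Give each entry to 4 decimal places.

π = [0.1969, 0.2656, 0.5375]

t=0: π = [0.4000, 0.4000, 0.2000]
t=1: π = [0.1500, 0.2000, 0.6500]
t=2: π = [0.2125, 0.3625, 0.4250]
t=3: π = [0.1969, 0.2656, 0.5375]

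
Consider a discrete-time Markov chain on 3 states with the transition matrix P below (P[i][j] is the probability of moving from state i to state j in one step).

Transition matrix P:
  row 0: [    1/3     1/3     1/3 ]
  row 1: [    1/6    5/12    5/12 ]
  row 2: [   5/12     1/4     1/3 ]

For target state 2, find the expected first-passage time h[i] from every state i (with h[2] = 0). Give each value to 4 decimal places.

First-step conditioning: h[2] = 0; for i ≠ 2, h[i] = 1 + Σ_k P[i][k]·h[k].
  h[0] = 1 + 1/3·h[0] + 1/3·h[1]
  h[1] = 1 + 1/6·h[0] + 5/12·h[1]
Solving the 2×2 linear system over states ≠ 2 gives exactly h = [11/4, 5/2, 0] (h[2] = 0 is the target).

h = [2.7500, 2.5000, 0.0000]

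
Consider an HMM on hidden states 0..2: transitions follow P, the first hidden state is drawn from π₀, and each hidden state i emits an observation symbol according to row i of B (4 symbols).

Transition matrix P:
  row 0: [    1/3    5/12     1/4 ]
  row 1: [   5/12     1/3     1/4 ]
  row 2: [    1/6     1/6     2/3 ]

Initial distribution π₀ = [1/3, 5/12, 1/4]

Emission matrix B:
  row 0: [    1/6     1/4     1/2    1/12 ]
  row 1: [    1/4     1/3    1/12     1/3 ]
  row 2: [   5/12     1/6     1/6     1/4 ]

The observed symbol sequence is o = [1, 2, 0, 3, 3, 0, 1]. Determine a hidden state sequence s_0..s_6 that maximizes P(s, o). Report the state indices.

path = [1, 0, 2, 2, 2, 2, 2]

t=0: δ = [8.333e-02, 1.389e-01, 4.167e-02]  (obs o_0=1)
t=1: δ = [2.894e-02, 3.858e-03, 5.787e-03]  ψ = [1, 1, 1]  (obs o_1=2)
t=2: δ = [1.608e-03, 3.014e-03, 3.014e-03]  ψ = [0, 0, 0]  (obs o_2=0)
t=3: δ = [1.047e-04, 3.349e-04, 5.023e-04]  ψ = [1, 1, 2]  (obs o_3=3)
t=4: δ = [1.163e-05, 3.721e-05, 8.372e-05]  ψ = [1, 1, 2]  (obs o_4=3)
t=5: δ = [2.584e-06, 3.489e-06, 2.326e-05]  ψ = [1, 2, 2]  (obs o_5=0)
t=6: δ = [9.690e-07, 1.292e-06, 2.584e-06]  ψ = [2, 2, 2]  (obs o_6=1)
backtrack: best end state = 2; path = [1, 0, 2, 2, 2, 2, 2]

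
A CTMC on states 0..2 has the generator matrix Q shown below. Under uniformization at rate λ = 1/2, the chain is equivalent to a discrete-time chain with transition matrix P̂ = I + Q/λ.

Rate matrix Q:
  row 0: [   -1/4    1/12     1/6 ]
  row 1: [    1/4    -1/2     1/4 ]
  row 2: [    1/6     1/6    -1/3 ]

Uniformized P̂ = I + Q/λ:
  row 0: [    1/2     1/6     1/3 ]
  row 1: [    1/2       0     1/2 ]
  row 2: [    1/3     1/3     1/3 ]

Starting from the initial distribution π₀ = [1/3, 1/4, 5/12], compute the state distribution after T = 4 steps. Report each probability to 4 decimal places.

π = [0.4390, 0.1952, 0.3658]

t=0: π = [0.3333, 0.2500, 0.4167]
t=1: π = [0.4306, 0.1944, 0.3750]
t=2: π = [0.4375, 0.1968, 0.3657]
t=3: π = [0.4390, 0.1948, 0.3661]
t=4: π = [0.4390, 0.1952, 0.3658]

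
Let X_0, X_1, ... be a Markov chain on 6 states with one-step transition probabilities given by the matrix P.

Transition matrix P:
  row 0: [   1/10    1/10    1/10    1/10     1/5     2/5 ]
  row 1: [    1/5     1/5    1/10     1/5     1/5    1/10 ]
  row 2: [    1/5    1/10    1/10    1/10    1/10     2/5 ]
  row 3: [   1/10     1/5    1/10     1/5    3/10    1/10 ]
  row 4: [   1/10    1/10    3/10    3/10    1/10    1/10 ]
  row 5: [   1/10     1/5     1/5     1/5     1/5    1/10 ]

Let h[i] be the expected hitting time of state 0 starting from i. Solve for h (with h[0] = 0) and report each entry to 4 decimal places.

First-step conditioning: h[0] = 0; for i ≠ 0, h[i] = 1 + Σ_k P[i][k]·h[k].
  h[1] = 1 + 1/5·h[1] + 1/10·h[2] + 1/5·h[3] + 1/5·h[4] + 1/10·h[5]
  h[2] = 1 + 1/10·h[1] + 1/10·h[2] + 1/10·h[3] + 1/10·h[4] + 2/5·h[5]
  h[3] = 1 + 1/5·h[1] + 1/10·h[2] + 1/5·h[3] + 3/10·h[4] + 1/10·h[5]
  h[4] = 1 + 1/10·h[1] + 3/10·h[2] + 3/10·h[3] + 1/10·h[4] + 1/10·h[5]
  h[5] = 1 + 1/5·h[1] + 1/5·h[2] + 1/5·h[3] + 1/5·h[4] + 1/10·h[5]
Solving the 5×5 linear system over states ≠ 0 gives exactly h = [0, 53965/7903, 54450/7903, 59915/7903, 8500/1129, 59410/7903] (h[0] = 0 is the target).

h = [0.0000, 6.8284, 6.8898, 7.5813, 7.5288, 7.5174]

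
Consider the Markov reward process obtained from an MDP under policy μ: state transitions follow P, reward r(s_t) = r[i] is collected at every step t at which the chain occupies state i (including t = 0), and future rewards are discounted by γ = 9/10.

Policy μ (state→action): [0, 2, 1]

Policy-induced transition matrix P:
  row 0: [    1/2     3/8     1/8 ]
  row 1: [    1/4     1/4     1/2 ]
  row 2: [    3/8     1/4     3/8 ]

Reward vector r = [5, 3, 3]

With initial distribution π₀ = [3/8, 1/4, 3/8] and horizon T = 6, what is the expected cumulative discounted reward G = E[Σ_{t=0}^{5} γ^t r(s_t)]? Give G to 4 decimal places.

t=0: π = [0.3750, 0.2500, 0.3750], E[r] = 3.7500, γ^t·E[r] = 3.750000, running G = 3.750000
t=1: π = [0.3906, 0.2969, 0.3125], E[r] = 3.7813, γ^t·E[r] = 3.403125, running G = 7.153125
t=2: π = [0.3867, 0.2988, 0.3145], E[r] = 3.7734, γ^t·E[r] = 3.056484, running G = 10.209609
t=3: π = [0.3860, 0.2983, 0.3157], E[r] = 3.7720, γ^t·E[r] = 2.749768, running G = 12.959377
t=4: π = [0.3860, 0.2982, 0.3158], E[r] = 3.7719, γ^t·E[r] = 2.474751, running G = 15.434129
t=5: π = [0.3860, 0.2982, 0.3158], E[r] = 3.7719, γ^t·E[r] = 2.227285, running G = 17.661414

G = 17.6614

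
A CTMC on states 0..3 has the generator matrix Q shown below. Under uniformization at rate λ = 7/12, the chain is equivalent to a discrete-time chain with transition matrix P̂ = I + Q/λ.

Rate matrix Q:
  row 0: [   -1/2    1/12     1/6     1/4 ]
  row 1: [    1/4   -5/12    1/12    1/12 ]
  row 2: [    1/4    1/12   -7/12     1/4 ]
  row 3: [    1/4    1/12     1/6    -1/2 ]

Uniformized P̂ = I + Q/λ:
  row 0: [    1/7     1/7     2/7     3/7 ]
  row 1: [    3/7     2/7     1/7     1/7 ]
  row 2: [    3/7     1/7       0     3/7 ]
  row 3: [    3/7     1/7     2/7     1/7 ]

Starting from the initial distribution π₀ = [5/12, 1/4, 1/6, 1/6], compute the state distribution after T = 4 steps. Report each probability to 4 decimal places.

π = [0.3339, 0.1667, 0.2036, 0.2958]

t=0: π = [0.4167, 0.2500, 0.1667, 0.1667]
t=1: π = [0.3095, 0.1786, 0.2024, 0.3095]
t=2: π = [0.3401, 0.1684, 0.2024, 0.2891]
t=3: π = [0.3314, 0.1669, 0.2038, 0.2979]
t=4: π = [0.3339, 0.1667, 0.2036, 0.2958]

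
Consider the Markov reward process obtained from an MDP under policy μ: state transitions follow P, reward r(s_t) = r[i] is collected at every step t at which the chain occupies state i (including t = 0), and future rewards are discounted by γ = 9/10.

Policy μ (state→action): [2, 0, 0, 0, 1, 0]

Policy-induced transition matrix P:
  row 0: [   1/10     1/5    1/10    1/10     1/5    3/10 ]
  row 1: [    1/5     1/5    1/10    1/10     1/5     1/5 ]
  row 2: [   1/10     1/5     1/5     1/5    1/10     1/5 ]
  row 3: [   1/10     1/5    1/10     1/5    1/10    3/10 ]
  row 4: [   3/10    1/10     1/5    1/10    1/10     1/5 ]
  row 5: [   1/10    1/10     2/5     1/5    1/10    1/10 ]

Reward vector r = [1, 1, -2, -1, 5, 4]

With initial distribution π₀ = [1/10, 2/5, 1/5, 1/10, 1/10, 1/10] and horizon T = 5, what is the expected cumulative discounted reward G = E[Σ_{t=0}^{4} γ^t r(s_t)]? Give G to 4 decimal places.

t=0: π = [0.1000, 0.4000, 0.2000, 0.1000, 0.1000, 0.1000], E[r] = 0.9000, γ^t·E[r] = 0.900000, running G = 0.900000
t=1: π = [0.1600, 0.1800, 0.1600, 0.1400, 0.1500, 0.2100], E[r] = 1.4700, γ^t·E[r] = 1.323000, running G = 2.223000
t=2: π = [0.1480, 0.1640, 0.1940, 0.1510, 0.1340, 0.2090], E[r] = 1.2790, γ^t·E[r] = 1.035990, running G = 3.258990
t=3: π = [0.1432, 0.1657, 0.1955, 0.1554, 0.1312, 0.2090], E[r] = 1.2545, γ^t·E[r] = 0.914531, running G = 4.173521
t=4: π = [0.1428, 0.1660, 0.1954, 0.1560, 0.1309, 0.2090], E[r] = 1.2524, γ^t·E[r] = 0.821667, running G = 4.995187

G = 4.9952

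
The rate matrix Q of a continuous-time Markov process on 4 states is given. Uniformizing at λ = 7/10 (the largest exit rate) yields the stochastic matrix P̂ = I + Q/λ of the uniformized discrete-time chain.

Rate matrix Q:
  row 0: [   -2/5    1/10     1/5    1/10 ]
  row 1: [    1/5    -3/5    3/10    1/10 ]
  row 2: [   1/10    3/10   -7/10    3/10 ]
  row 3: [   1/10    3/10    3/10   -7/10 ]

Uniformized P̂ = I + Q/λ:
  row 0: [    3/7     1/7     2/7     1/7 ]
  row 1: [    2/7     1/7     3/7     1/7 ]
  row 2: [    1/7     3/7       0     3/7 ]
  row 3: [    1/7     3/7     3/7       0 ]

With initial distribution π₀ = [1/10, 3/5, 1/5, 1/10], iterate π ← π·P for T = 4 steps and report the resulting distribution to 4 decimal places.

π = [0.2551, 0.2771, 0.2698, 0.1980]

t=0: π = [0.1000, 0.6000, 0.2000, 0.1000]
t=1: π = [0.2571, 0.2286, 0.3286, 0.1857]
t=2: π = [0.2490, 0.2898, 0.2510, 0.2102]
t=3: π = [0.2554, 0.2746, 0.2854, 0.1845]
t=4: π = [0.2551, 0.2771, 0.2698, 0.1980]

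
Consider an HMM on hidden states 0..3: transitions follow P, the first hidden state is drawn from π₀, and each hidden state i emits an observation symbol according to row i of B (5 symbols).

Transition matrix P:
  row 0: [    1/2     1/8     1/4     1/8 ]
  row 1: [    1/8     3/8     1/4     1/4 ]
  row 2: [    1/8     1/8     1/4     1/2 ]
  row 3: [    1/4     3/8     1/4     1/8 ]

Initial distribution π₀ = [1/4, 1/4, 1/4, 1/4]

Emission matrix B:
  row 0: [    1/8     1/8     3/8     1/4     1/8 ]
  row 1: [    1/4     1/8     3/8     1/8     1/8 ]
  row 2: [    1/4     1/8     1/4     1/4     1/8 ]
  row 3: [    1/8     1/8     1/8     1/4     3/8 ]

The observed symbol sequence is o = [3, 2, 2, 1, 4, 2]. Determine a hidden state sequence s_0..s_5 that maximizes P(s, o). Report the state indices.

path = [0, 0, 0, 2, 3, 1]

t=0: δ = [6.250e-02, 3.125e-02, 6.250e-02, 6.250e-02]  (obs o_0=3)
t=1: δ = [1.172e-02, 8.789e-03, 3.906e-03, 3.906e-03]  ψ = [0, 3, 0, 2]  (obs o_1=2)
t=2: δ = [2.197e-03, 1.236e-03, 7.324e-04, 2.747e-04]  ψ = [0, 1, 0, 1]  (obs o_2=2)
t=3: δ = [1.373e-04, 5.794e-05, 6.866e-05, 4.578e-05]  ψ = [0, 1, 0, 2]  (obs o_3=1)
t=4: δ = [8.583e-06, 2.716e-06, 4.292e-06, 1.287e-05]  ψ = [0, 1, 0, 2]  (obs o_4=4)
t=5: δ = [1.609e-06, 1.810e-06, 8.047e-07, 2.682e-07]  ψ = [0, 3, 3, 2]  (obs o_5=2)
backtrack: best end state = 1; path = [0, 0, 0, 2, 3, 1]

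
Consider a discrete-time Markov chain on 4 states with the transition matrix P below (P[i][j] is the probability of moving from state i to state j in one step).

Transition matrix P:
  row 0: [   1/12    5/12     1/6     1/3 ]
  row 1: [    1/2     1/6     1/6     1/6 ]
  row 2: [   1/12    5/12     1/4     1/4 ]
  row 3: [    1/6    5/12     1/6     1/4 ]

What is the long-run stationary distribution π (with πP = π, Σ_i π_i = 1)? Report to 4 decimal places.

π = [0.2424, 0.3333, 0.1818, 0.2424]

Balance equations π_j = Σ_i π_i·P[i][j]:
  π_0 = 1/12·π_0 + 1/2·π_1 + 1/12·π_2 + 1/6·π_3
  π_1 = 5/12·π_0 + 1/6·π_1 + 5/12·π_2 + 5/12·π_3
  π_2 = 1/6·π_0 + 1/6·π_1 + 1/4·π_2 + 1/6·π_3
  normalize: π_0 + π_1 + π_2 + π_3 = 1
Solving the linear system gives exactly π = [8/33, 1/3, 2/11, 8/33].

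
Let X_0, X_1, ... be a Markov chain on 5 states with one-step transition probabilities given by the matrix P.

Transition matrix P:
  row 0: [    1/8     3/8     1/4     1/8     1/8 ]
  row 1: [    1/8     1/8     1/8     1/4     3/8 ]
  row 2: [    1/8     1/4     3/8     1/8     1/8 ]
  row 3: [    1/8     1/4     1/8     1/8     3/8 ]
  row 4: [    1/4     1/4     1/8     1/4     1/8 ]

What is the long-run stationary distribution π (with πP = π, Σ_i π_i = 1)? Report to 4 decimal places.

π = [0.1538, 0.2393, 0.1923, 0.1838, 0.2308]

Balance equations π_j = Σ_i π_i·P[i][j]:
  π_0 = 1/8·π_0 + 1/8·π_1 + 1/8·π_2 + 1/8·π_3 + 1/4·π_4
  π_1 = 3/8·π_0 + 1/8·π_1 + 1/4·π_2 + 1/4·π_3 + 1/4·π_4
  π_2 = 1/4·π_0 + 1/8·π_1 + 3/8·π_2 + 1/8·π_3 + 1/8·π_4
  π_3 = 1/8·π_0 + 1/4·π_1 + 1/8·π_2 + 1/8·π_3 + 1/4·π_4
  normalize: π_0 + π_1 + π_2 + π_3 + π_4 = 1
Solving the linear system gives exactly π = [2/13, 28/117, 5/26, 43/234, 3/13].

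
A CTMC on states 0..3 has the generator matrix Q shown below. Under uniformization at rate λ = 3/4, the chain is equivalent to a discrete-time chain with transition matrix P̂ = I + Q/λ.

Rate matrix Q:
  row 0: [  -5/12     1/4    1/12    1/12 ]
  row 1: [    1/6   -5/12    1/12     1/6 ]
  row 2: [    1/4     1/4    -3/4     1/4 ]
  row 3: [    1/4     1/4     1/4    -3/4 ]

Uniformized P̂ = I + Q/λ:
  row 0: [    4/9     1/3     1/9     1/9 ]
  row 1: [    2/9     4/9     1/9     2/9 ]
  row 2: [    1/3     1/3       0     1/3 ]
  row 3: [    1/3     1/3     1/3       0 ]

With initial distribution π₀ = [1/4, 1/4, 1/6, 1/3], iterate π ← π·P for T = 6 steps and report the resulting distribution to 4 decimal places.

π = [0.3281, 0.3750, 0.1327, 0.1642]

t=0: π = [0.2500, 0.2500, 0.1667, 0.3333]
t=1: π = [0.3333, 0.3611, 0.1667, 0.1389]
t=2: π = [0.3302, 0.3735, 0.1235, 0.1728]
t=3: π = [0.3285, 0.3748, 0.1358, 0.1608]
t=4: π = [0.3282, 0.3750, 0.1318, 0.1651]
t=5: π = [0.3281, 0.3750, 0.1332, 0.1637]
t=6: π = [0.3281, 0.3750, 0.1327, 0.1642]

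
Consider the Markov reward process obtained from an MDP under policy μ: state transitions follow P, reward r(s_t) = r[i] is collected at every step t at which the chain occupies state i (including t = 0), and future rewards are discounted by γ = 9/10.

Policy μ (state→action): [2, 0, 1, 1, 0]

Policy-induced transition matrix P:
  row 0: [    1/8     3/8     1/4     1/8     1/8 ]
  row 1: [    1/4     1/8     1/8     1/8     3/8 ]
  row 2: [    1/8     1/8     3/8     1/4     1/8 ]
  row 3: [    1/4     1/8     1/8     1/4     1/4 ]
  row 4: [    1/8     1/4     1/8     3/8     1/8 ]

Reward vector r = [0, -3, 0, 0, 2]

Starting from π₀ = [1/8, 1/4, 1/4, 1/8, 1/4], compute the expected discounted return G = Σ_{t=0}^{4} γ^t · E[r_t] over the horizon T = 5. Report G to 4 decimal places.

t=0: π = [0.1250, 0.2500, 0.2500, 0.1250, 0.2500], E[r] = -0.2500, γ^t·E[r] = -0.250000, running G = -0.250000
t=1: π = [0.1719, 0.1875, 0.2031, 0.2344, 0.2031], E[r] = -0.1563, γ^t·E[r] = -0.140625, running G = -0.390625
t=2: π = [0.1777, 0.1934, 0.1973, 0.2305, 0.2012], E[r] = -0.1777, γ^t·E[r] = -0.143965, running G = -0.534590
t=3: π = [0.1780, 0.1946, 0.1965, 0.2288, 0.2021], E[r] = -0.1794, γ^t·E[r] = -0.130814, running G = -0.665404
t=4: π = [0.1779, 0.1948, 0.1964, 0.2287, 0.2022], E[r] = -0.1798, γ^t·E[r] = -0.117973, running G = -0.783377

G = -0.7834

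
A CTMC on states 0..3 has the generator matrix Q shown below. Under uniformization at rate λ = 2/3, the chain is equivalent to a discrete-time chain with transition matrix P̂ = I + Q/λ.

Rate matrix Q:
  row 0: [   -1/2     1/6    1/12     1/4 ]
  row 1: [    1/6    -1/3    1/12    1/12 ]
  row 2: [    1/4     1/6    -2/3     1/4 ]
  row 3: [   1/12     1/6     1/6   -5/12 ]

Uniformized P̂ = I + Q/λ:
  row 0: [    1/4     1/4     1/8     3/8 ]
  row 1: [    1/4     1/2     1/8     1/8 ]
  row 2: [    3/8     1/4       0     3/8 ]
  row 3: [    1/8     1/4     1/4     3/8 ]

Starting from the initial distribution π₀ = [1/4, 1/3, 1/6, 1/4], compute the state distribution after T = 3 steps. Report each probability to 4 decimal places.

π = [0.2316, 0.3333, 0.1434, 0.2917]

t=0: π = [0.2500, 0.3333, 0.1667, 0.2500]
t=1: π = [0.2396, 0.3333, 0.1354, 0.2917]
t=2: π = [0.2305, 0.3333, 0.1445, 0.2917]
t=3: π = [0.2316, 0.3333, 0.1434, 0.2917]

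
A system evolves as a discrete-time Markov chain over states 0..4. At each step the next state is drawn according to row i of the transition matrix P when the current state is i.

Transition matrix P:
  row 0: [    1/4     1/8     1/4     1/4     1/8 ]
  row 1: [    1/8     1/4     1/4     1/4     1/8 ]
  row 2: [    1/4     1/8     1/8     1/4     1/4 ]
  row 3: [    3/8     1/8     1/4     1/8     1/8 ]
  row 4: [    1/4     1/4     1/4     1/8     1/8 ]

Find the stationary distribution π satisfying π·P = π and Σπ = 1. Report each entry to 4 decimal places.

π = [0.2551, 0.1647, 0.2222, 0.2052, 0.1528]

Balance equations π_j = Σ_i π_i·P[i][j]:
  π_0 = 1/4·π_0 + 1/8·π_1 + 1/4·π_2 + 3/8·π_3 + 1/4·π_4
  π_1 = 1/8·π_0 + 1/4·π_1 + 1/8·π_2 + 1/8·π_3 + 1/4·π_4
  π_2 = 1/4·π_0 + 1/4·π_1 + 1/8·π_2 + 1/4·π_3 + 1/4·π_4
  π_3 = 1/4·π_0 + 1/4·π_1 + 1/4·π_2 + 1/8·π_3 + 1/8·π_4
  normalize: π_0 + π_1 + π_2 + π_3 + π_4 = 1
Solving the linear system gives exactly π = [1157/4536, 83/504, 2/9, 133/648, 11/72].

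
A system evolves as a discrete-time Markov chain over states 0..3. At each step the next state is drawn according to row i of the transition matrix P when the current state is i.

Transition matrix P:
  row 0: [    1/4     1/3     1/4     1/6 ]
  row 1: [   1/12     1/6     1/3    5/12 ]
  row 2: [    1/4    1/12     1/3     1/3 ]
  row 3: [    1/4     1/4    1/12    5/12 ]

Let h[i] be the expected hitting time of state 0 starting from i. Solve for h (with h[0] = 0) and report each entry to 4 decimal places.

First-step conditioning: h[0] = 0; for i ≠ 0, h[i] = 1 + Σ_k P[i][k]·h[k].
  h[1] = 1 + 1/6·h[1] + 1/3·h[2] + 5/12·h[3]
  h[2] = 1 + 1/12·h[1] + 1/3·h[2] + 1/3·h[3]
  h[3] = 1 + 1/4·h[1] + 1/12·h[2] + 5/12·h[3]
Solving the 3×3 linear system over states ≠ 0 gives exactly h = [0, 1692/319, 1428/319, 1476/319] (h[0] = 0 is the target).

h = [0.0000, 5.3041, 4.4765, 4.6270]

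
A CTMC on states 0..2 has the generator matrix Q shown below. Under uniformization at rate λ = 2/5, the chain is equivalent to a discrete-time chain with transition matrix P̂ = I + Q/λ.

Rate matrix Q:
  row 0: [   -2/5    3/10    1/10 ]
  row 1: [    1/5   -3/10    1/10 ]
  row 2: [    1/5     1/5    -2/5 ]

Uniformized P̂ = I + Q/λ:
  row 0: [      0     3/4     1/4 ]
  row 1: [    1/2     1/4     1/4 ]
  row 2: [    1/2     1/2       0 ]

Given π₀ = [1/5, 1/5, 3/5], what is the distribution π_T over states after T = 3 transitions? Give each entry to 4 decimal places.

t=0: π = [0.2000, 0.2000, 0.6000]
t=1: π = [0.4000, 0.5000, 0.1000]
t=2: π = [0.3000, 0.4750, 0.2250]
t=3: π = [0.3500, 0.4563, 0.1938]

π = [0.3500, 0.4563, 0.1938]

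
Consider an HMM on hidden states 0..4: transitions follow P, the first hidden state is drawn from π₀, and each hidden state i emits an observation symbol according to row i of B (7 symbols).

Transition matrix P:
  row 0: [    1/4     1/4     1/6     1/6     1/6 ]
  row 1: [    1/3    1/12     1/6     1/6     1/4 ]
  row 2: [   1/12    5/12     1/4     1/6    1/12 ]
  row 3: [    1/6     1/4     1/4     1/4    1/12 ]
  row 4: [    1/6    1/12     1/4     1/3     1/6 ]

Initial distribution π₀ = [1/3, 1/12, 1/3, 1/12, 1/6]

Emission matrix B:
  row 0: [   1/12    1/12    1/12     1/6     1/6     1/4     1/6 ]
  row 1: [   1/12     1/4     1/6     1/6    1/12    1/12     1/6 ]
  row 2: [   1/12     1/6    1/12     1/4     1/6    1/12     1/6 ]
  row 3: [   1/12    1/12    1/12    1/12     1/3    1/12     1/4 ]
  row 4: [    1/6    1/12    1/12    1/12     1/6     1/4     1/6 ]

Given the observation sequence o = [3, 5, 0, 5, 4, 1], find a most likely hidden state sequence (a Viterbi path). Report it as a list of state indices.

path = [2, 1, 4, 4, 3, 1]

t=0: δ = [5.556e-02, 1.389e-02, 8.333e-02, 6.944e-03, 1.389e-02]  (obs o_0=3)
t=1: δ = [3.472e-03, 2.894e-03, 1.736e-03, 1.157e-03, 2.315e-03]  ψ = [0, 2, 2, 2, 0]  (obs o_1=5)
t=2: δ = [8.038e-05, 7.234e-05, 4.823e-05, 6.430e-05, 1.206e-04]  ψ = [1, 0, 0, 4, 1]  (obs o_2=0)
t=3: δ = [6.028e-06, 1.674e-06, 2.512e-06, 3.349e-06, 5.023e-06]  ψ = [1, 0, 4, 4, 4]  (obs o_3=5)
t=4: δ = [2.512e-07, 1.256e-07, 2.093e-07, 5.582e-07, 1.674e-07]  ψ = [0, 0, 4, 4, 0]  (obs o_4=4)
t=5: δ = [7.752e-09, 3.489e-08, 2.326e-08, 1.163e-08, 3.876e-09]  ψ = [3, 3, 3, 3, 3]  (obs o_5=1)
backtrack: best end state = 1; path = [2, 1, 4, 4, 3, 1]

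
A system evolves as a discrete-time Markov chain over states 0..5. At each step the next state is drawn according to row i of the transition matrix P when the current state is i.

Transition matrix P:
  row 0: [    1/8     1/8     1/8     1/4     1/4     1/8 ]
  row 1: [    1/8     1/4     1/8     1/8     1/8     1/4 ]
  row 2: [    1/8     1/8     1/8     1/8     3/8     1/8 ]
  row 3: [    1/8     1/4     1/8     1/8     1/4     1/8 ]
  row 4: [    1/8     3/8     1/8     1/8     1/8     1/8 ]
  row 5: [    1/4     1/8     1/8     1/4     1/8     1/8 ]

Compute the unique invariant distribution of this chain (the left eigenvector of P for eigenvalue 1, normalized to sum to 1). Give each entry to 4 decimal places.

Balance equations π_j = Σ_i π_i·P[i][j]:
  π_0 = 1/8·π_0 + 1/8·π_1 + 1/8·π_2 + 1/8·π_3 + 1/8·π_4 + 1/4·π_5
  π_1 = 1/8·π_0 + 1/4·π_1 + 1/8·π_2 + 1/4·π_3 + 3/8·π_4 + 1/8·π_5
  π_2 = 1/8·π_0 + 1/8·π_1 + 1/8·π_2 + 1/8·π_3 + 1/8·π_4 + 1/8·π_5
  π_3 = 1/4·π_0 + 1/8·π_1 + 1/8·π_2 + 1/8·π_3 + 1/8·π_4 + 1/4·π_5
  π_4 = 1/4·π_0 + 1/8·π_1 + 3/8·π_2 + 1/4·π_3 + 1/8·π_4 + 1/8·π_5
  normalize: π_0 + π_1 + π_2 + π_3 + π_4 + π_5 = 1
Solving the linear system gives exactly π = [686/4761, 1055/4761, 1/8, 343/2116, 7409/38088, 727/4761].

π = [0.1441, 0.2216, 0.1250, 0.1621, 0.1945, 0.1527]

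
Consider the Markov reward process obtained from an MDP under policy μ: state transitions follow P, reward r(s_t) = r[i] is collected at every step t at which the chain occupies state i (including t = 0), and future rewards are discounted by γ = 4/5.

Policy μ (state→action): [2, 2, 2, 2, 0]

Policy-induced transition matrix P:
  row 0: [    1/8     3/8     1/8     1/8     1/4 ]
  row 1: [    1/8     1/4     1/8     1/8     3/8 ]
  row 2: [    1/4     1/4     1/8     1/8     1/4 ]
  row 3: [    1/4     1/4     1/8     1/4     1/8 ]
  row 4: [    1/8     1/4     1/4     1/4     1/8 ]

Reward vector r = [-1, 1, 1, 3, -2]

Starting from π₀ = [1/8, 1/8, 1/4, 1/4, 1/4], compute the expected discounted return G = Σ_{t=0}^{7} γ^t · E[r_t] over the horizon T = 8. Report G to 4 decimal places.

G = 1.5633

t=0: π = [0.1250, 0.1250, 0.2500, 0.2500, 0.2500], E[r] = 0.5000, γ^t·E[r] = 0.500000, running G = 0.500000
t=1: π = [0.1875, 0.2656, 0.1563, 0.1875, 0.2031], E[r] = 0.3906, γ^t·E[r] = 0.312500, running G = 0.812500
t=2: π = [0.1680, 0.2734, 0.1504, 0.1738, 0.2344], E[r] = 0.3086, γ^t·E[r] = 0.197500, running G = 1.010000
t=3: π = [0.1655, 0.2710, 0.1543, 0.1760, 0.2332], E[r] = 0.3215, γ^t·E[r] = 0.164625, running G = 1.174625
t=4: π = [0.1663, 0.2707, 0.1541, 0.1761, 0.2327], E[r] = 0.3215, γ^t·E[r] = 0.131700, running G = 1.306325
t=5: π = [0.1663, 0.2708, 0.1541, 0.1761, 0.2327], E[r] = 0.3215, γ^t·E[r] = 0.105338, running G = 1.411663
t=6: π = [0.1663, 0.2708, 0.1541, 0.1761, 0.2327], E[r] = 0.3214, γ^t·E[r] = 0.084260, running G = 1.495923
t=7: π = [0.1663, 0.2708, 0.1541, 0.1761, 0.2327], E[r] = 0.3214, γ^t·E[r] = 0.067410, running G = 1.563333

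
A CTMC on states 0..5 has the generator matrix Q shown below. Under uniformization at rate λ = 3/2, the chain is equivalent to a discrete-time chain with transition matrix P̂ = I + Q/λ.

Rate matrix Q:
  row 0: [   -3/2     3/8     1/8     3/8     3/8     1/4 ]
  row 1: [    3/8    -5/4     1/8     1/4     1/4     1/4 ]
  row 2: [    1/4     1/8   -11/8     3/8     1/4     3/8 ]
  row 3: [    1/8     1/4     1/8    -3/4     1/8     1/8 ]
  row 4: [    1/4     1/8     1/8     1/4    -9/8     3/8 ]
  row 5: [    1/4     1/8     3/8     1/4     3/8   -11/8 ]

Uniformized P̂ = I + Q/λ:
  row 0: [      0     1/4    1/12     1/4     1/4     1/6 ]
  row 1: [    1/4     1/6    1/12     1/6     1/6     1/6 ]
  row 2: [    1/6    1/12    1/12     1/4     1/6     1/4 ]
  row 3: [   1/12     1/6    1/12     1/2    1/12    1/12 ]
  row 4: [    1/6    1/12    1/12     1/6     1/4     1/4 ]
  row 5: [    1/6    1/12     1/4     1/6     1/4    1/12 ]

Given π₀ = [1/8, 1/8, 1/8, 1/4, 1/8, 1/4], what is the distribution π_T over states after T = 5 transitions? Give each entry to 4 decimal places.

t=0: π = [0.1250, 0.1250, 0.1250, 0.2500, 0.1250, 0.2500]
t=1: π = [0.1354, 0.1354, 0.1250, 0.2708, 0.1875, 0.1458]
t=2: π = [0.1328, 0.1398, 0.1076, 0.2786, 0.1832, 0.1580]
t=3: π = [0.1330, 0.1403, 0.1097, 0.2796, 0.1829, 0.1545]
t=4: π = [0.1329, 0.1405, 0.1091, 0.2801, 0.1826, 0.1549]
t=5: π = [0.1329, 0.1405, 0.1091, 0.2802, 0.1825, 0.1547]

π = [0.1329, 0.1405, 0.1091, 0.2802, 0.1825, 0.1547]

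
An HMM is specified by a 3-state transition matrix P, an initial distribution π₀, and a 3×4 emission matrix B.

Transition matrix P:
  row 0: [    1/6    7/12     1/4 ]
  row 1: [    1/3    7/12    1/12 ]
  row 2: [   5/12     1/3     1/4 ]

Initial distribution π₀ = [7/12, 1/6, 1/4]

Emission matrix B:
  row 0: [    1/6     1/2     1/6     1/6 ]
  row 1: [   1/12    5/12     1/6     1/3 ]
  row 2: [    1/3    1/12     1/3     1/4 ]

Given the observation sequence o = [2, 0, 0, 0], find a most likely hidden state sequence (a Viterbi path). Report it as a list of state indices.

t=0: δ = [9.722e-02, 2.778e-02, 8.333e-02]  (obs o_0=2)
t=1: δ = [5.787e-03, 4.726e-03, 8.102e-03]  ψ = [2, 0, 0]  (obs o_1=0)
t=2: δ = [5.626e-04, 2.813e-04, 6.752e-04]  ψ = [2, 0, 2]  (obs o_2=0)
t=3: δ = [4.689e-05, 2.735e-05, 5.626e-05]  ψ = [2, 0, 2]  (obs o_3=0)
backtrack: best end state = 2; path = [0, 2, 2, 2]

path = [0, 2, 2, 2]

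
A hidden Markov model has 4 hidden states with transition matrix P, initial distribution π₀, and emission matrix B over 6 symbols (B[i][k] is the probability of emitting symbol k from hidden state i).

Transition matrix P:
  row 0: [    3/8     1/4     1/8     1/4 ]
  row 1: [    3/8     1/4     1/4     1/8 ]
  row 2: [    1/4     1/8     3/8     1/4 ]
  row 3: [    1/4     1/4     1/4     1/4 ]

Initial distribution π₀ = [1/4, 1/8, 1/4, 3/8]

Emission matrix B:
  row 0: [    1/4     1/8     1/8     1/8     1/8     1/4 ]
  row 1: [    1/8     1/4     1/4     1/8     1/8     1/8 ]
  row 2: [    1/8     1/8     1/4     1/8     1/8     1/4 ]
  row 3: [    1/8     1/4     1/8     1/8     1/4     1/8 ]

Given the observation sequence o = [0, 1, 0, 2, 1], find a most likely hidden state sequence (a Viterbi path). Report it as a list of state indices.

path = [0, 1, 0, 1, 1]

t=0: δ = [6.250e-02, 1.562e-02, 3.125e-02, 4.688e-02]  (obs o_0=0)
t=1: δ = [2.930e-03, 3.906e-03, 1.465e-03, 3.906e-03]  ψ = [0, 0, 2, 0]  (obs o_1=1)
t=2: δ = [3.662e-04, 1.221e-04, 1.221e-04, 1.221e-04]  ψ = [1, 1, 1, 3]  (obs o_2=0)
t=3: δ = [1.717e-05, 2.289e-05, 1.144e-05, 1.144e-05]  ψ = [0, 0, 0, 0]  (obs o_3=2)
t=4: δ = [1.073e-06, 1.431e-06, 7.153e-07, 1.073e-06]  ψ = [1, 1, 1, 0]  (obs o_4=1)
backtrack: best end state = 1; path = [0, 1, 0, 1, 1]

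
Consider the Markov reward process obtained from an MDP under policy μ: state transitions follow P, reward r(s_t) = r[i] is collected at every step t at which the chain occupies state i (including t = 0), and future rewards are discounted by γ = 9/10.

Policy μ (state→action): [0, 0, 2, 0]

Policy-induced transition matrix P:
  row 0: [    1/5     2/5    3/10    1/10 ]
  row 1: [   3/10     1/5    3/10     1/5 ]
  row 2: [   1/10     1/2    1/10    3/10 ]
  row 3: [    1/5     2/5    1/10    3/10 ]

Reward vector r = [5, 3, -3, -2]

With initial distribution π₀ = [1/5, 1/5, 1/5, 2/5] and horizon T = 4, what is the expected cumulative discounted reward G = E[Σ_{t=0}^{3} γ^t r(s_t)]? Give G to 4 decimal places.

G = 2.8050

t=0: π = [0.2000, 0.2000, 0.2000, 0.4000], E[r] = 0.2000, γ^t·E[r] = 0.200000, running G = 0.200000
t=1: π = [0.2000, 0.3800, 0.1800, 0.2400], E[r] = 1.1200, γ^t·E[r] = 1.008000, running G = 1.208000
t=2: π = [0.2200, 0.3420, 0.2160, 0.2220], E[r] = 1.0340, γ^t·E[r] = 0.837540, running G = 2.045540
t=3: π = [0.2126, 0.3532, 0.2124, 0.2218], E[r] = 1.0418, γ^t·E[r] = 0.759472, running G = 2.805012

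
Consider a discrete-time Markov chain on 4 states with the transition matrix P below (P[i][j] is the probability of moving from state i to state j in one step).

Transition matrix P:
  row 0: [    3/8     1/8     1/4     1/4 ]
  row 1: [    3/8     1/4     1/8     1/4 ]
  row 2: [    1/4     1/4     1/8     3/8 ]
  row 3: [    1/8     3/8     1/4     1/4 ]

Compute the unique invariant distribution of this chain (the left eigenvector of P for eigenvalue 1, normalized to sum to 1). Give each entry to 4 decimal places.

π = [0.2821, 0.2490, 0.1946, 0.2743]

Balance equations π_j = Σ_i π_i·P[i][j]:
  π_0 = 3/8·π_0 + 3/8·π_1 + 1/4·π_2 + 1/8·π_3
  π_1 = 1/8·π_0 + 1/4·π_1 + 1/4·π_2 + 3/8·π_3
  π_2 = 1/4·π_0 + 1/8·π_1 + 1/8·π_2 + 1/4·π_3
  normalize: π_0 + π_1 + π_2 + π_3 = 1
Solving the linear system gives exactly π = [145/514, 64/257, 50/257, 141/514].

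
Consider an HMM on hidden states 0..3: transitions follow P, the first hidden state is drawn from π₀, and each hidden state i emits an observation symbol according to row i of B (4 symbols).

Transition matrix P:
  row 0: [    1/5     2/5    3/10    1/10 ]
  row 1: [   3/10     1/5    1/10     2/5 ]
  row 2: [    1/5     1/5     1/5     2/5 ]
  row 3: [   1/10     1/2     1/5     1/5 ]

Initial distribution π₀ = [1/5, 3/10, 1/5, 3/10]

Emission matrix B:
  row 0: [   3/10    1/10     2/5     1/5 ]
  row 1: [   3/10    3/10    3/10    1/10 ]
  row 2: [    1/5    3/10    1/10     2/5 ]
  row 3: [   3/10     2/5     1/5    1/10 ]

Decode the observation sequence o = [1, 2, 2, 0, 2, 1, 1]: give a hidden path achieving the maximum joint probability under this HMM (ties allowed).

path = [3, 1, 0, 1, 0, 1, 3]

t=0: δ = [2.000e-02, 9.000e-02, 6.000e-02, 1.200e-01]  (obs o_0=1)
t=1: δ = [1.080e-02, 1.800e-02, 2.400e-03, 7.200e-03]  ψ = [1, 3, 3, 1]  (obs o_1=2)
t=2: δ = [2.160e-03, 1.296e-03, 3.240e-04, 1.440e-03]  ψ = [1, 0, 0, 1]  (obs o_2=2)
t=3: δ = [1.296e-04, 2.592e-04, 1.296e-04, 1.555e-04]  ψ = [0, 0, 0, 1]  (obs o_3=0)
t=4: δ = [3.110e-05, 2.333e-05, 3.888e-06, 2.074e-05]  ψ = [1, 3, 0, 1]  (obs o_4=2)
t=5: δ = [6.998e-07, 3.732e-06, 2.799e-06, 3.732e-06]  ψ = [1, 0, 0, 1]  (obs o_5=1)
t=6: δ = [1.120e-07, 5.599e-07, 2.239e-07, 5.972e-07]  ψ = [1, 3, 3, 1]  (obs o_6=1)
backtrack: best end state = 3; path = [3, 1, 0, 1, 0, 1, 3]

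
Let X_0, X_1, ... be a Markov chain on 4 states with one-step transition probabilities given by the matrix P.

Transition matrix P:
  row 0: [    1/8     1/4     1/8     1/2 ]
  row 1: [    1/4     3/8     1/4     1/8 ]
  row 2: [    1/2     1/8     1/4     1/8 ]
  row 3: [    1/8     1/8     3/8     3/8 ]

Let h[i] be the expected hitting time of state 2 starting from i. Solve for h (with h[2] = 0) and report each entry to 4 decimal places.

h = [4.0678, 3.8644, 0.0000, 3.1864]

First-step conditioning: h[2] = 0; for i ≠ 2, h[i] = 1 + Σ_k P[i][k]·h[k].
  h[0] = 1 + 1/8·h[0] + 1/4·h[1] + 1/2·h[3]
  h[1] = 1 + 1/4·h[0] + 3/8·h[1] + 1/8·h[3]
  h[3] = 1 + 1/8·h[0] + 1/8·h[1] + 3/8·h[3]
Solving the 3×3 linear system over states ≠ 2 gives exactly h = [240/59, 228/59, 0, 188/59] (h[2] = 0 is the target).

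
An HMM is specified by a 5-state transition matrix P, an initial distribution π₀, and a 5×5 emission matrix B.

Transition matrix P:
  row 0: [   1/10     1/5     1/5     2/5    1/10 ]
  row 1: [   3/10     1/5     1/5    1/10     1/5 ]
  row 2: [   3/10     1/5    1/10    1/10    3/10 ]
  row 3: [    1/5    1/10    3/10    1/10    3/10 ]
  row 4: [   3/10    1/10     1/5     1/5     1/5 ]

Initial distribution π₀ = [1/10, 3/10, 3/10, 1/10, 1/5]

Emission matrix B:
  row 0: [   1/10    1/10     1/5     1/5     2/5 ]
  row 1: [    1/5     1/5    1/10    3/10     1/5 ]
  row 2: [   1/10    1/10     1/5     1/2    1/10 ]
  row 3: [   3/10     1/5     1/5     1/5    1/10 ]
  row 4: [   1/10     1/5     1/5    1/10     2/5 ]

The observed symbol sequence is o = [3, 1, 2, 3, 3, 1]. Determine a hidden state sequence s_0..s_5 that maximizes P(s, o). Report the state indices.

path = [2, 4, 0, 3, 2, 4]

t=0: δ = [2.000e-02, 9.000e-02, 1.500e-01, 2.000e-02, 2.000e-02]  (obs o_0=3)
t=1: δ = [4.500e-03, 6.000e-03, 1.800e-03, 3.000e-03, 9.000e-03]  ψ = [2, 2, 1, 2, 2]  (obs o_1=1)
t=2: δ = [5.400e-04, 1.200e-04, 3.600e-04, 3.600e-04, 3.600e-04]  ψ = [4, 1, 4, 0, 4]  (obs o_2=2)
t=3: δ = [2.160e-05, 3.240e-05, 5.400e-05, 4.320e-05, 1.080e-05]  ψ = [2, 0, 0, 0, 2]  (obs o_3=3)
t=4: δ = [3.240e-06, 3.240e-06, 6.480e-06, 1.728e-06, 1.620e-06]  ψ = [2, 2, 3, 0, 2]  (obs o_4=3)
t=5: δ = [1.944e-07, 2.592e-07, 6.480e-08, 2.592e-07, 3.888e-07]  ψ = [2, 2, 0, 0, 2]  (obs o_5=1)
backtrack: best end state = 4; path = [2, 4, 0, 3, 2, 4]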